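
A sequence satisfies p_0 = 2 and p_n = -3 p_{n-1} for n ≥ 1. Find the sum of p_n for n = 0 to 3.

p_1 = -3(2) = -6
p_2 = -3(-6) = 18
p_3 = -3(18) = -54
Sum = 2 + (-6) + 18 + (-54) = -40

-40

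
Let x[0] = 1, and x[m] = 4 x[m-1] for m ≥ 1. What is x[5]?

1024

x[1] = 4*1 = 4
x[2] = 4*4 = 16
x[3] = 4*16 = 64
x[4] = 4*64 = 256
x[5] = 4*256 = 1024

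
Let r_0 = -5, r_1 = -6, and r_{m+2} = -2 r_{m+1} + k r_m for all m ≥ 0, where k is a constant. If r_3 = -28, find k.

r_2 = 12 - 5k
r_3 = -24 + 4k
So -24 + 4k = -28, giving k = -1.

-1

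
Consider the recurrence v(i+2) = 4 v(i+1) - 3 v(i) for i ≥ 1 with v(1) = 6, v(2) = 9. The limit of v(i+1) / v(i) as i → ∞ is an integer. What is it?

3

The characteristic equation is r^2 - 4r + 3 = 0, which factors as (r - 3)(r - 1) = 0.
So the roots are 3 and 1. Since |3| > |1| and the coefficient of 3^i is non-zero, the ratio tends to 3.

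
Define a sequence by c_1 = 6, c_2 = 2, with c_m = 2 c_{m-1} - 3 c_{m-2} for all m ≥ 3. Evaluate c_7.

c_3 = 2*2 - 3*6 = -14
c_4 = 2*(-14) - 3*2 = -34
c_5 = 2*(-34) - 3*(-14) = -26
c_6 = 2*(-26) - 3*(-34) = 50
c_7 = 2*50 - 3*(-26) = 178

178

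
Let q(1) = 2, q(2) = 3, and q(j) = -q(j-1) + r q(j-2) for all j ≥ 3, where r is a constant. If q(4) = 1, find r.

q(3) = -3 + 2r
q(4) = 3 + r
So 3 + r = 1, giving r = -2.

-2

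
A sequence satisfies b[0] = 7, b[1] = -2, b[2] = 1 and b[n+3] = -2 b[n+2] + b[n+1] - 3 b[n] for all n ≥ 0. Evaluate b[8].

3132

b[3] = -2(1) + (-2) - 3(7) = -25
b[4] = -2(-25) + 1 - 3(-2) = 57
b[5] = -2(57) + (-25) - 3(1) = -142
b[6] = -2(-142) + 57 - 3(-25) = 416
b[7] = -2(416) + (-142) - 3(57) = -1145
b[8] = -2(-1145) + 416 - 3(-142) = 3132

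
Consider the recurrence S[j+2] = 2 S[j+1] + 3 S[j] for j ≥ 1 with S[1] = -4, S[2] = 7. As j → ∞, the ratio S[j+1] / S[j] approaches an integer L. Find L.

3

The characteristic equation is r^2 - 2r - 3 = 0, which factors as (r - 3)(r + 1) = 0.
So the roots are 3 and -1. Since |3| > |-1| and the coefficient of 3^j is non-zero, the ratio tends to 3.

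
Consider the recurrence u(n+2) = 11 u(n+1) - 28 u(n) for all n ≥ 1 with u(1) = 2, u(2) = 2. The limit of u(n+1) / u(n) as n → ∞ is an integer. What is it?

7

The characteristic equation is r^2 - 11r + 28 = 0, which factors as (r - 7)(r - 4) = 0.
So the roots are 7 and 4. Since |7| > |4| and the coefficient of 7^n is non-zero, the ratio tends to 7.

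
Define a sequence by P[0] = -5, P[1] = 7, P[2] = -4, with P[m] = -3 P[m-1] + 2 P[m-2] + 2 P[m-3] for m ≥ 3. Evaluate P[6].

P[3] = -3(-4) + 2(7) + 2(-5) = 16
P[4] = -3(16) + 2(-4) + 2(7) = -42
P[5] = -3(-42) + 2(16) + 2(-4) = 150
P[6] = -3(150) + 2(-42) + 2(16) = -502

-502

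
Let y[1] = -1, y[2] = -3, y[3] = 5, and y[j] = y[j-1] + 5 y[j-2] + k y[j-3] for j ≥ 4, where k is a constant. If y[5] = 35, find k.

-5

y[4] = -10 - k
y[5] = 15 - 4k
So 15 - 4k = 35, giving k = -5.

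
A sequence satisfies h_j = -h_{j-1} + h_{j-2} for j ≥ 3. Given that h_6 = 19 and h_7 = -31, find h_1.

-3

Rearranging, h_{j-2} = h_j + h_{j-1}.
h_5 = -31 + 19 = -12
h_4 = 19 + (-12) = 7
h_3 = -12 + 7 = -5
h_2 = 7 + (-5) = 2
h_1 = -5 + 2 = -3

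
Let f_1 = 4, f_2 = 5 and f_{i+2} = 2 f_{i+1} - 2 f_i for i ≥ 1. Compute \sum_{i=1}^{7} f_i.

-39

f_3 = 2*5 - 2*4 = 2
f_4 = 2*2 - 2*5 = -6
f_5 = 2*(-6) - 2*2 = -16
f_6 = 2*(-16) - 2*(-6) = -20
f_7 = 2*(-20) - 2*(-16) = -8
Sum = 4 + 5 + 2 + (-6) + (-16) + (-20) + (-8) = -39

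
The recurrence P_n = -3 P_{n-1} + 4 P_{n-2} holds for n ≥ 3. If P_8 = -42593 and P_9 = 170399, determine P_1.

Rearranging, P_{n-2} = (P_n + 3 P_{n-1}) / 4.
P_7 = (170399 + 3·(-42593)) / 4 = 42620/4 = 10655
P_6 = (-42593 + 3·10655) / 4 = -10628/4 = -2657
P_5 = (10655 + 3·(-2657)) / 4 = 2684/4 = 671
P_4 = (-2657 + 3·671) / 4 = -644/4 = -161
P_3 = (671 + 3·(-161)) / 4 = 188/4 = 47
P_2 = (-161 + 3·47) / 4 = -20/4 = -5
P_1 = (47 + 3·(-5)) / 4 = 32/4 = 8

8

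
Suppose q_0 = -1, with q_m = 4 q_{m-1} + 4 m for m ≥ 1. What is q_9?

q_1 = 4·(-1) + 4 = 0
q_2 = 4·0 + 8 = 8
q_3 = 4·8 + 12 = 44
q_4 = 4·44 + 16 = 192
q_5 = 4·192 + 20 = 788
q_6 = 4·788 + 24 = 3176
q_7 = 4·3176 + 28 = 12732
q_8 = 4·12732 + 32 = 50960
q_9 = 4·50960 + 36 = 203876

203876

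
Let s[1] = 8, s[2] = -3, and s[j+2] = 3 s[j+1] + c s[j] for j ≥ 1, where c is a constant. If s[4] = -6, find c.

1

s[3] = -9 + 8c
s[4] = -27 + 21c
So -27 + 21c = -6, giving c = 1.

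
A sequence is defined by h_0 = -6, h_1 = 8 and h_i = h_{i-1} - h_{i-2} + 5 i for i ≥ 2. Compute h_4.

h_2 = 8 - (-6) + 10 = 24
h_3 = 24 - 8 + 15 = 31
h_4 = 31 - 24 + 20 = 27

27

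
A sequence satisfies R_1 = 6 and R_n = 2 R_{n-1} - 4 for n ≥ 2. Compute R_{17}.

The fixed point is -4/(1 - 2) = 4, so R_n - 4 = 2(R_{n-1} - 4).
Hence R_n = 2·2^{n-1} + 4.
R_{17} = 2·2^{16} + 4 = 2·65536 + 4 = 131076.

131076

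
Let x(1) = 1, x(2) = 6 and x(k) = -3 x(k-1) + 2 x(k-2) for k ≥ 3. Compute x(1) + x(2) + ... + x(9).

-26657

x(3) = -3·6 + 2·1 = -16
x(4) = -3·(-16) + 2·6 = 60
x(5) = -3·60 + 2·(-16) = -212
x(6) = -3·(-212) + 2·60 = 756
x(7) = -3·756 + 2·(-212) = -2692
x(8) = -3·(-2692) + 2·756 = 9588
x(9) = -3·9588 + 2·(-2692) = -34148
Sum = 1 + 6 + (-16) + 60 + (-212) + 756 + (-2692) + 9588 + (-34148) = -26657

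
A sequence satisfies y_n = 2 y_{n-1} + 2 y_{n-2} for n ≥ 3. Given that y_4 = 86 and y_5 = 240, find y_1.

Rearranging, y_{n-2} = (y_n - 2 y_{n-1}) / 2.
y_3 = (240 - 2*86) / 2 = 68/2 = 34
y_2 = (86 - 2*34) / 2 = 18/2 = 9
y_1 = (34 - 2*9) / 2 = 16/2 = 8

8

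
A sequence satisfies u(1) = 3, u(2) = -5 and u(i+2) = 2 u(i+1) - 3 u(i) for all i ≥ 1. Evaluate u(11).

u(3) = 2*(-5) - 3*3 = -19
u(4) = 2*(-19) - 3*(-5) = -23
u(5) = 2*(-23) - 3*(-19) = 11
u(6) = 2*11 - 3*(-23) = 91
u(7) = 2*91 - 3*11 = 149
u(8) = 2*149 - 3*91 = 25
u(9) = 2*25 - 3*149 = -397
u(10) = 2*(-397) - 3*25 = -869
u(11) = 2*(-869) - 3*(-397) = -547

-547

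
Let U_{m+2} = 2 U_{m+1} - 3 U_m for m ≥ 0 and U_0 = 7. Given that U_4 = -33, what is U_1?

Let U_1 = x.
U_2 = -21 + 2x
U_3 = -42 + x
U_4 = -21 - 4x
So -21 - 4x = -33, giving x = 3.

3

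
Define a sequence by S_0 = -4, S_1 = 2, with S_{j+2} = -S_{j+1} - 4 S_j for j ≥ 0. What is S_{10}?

S_2 = -2 - 4*(-4) = 14
S_3 = -14 - 4*2 = -22
S_4 = -(-22) - 4*14 = -34
S_5 = -(-34) - 4*(-22) = 122
S_6 = -122 - 4*(-34) = 14
S_7 = -14 - 4*122 = -502
S_8 = -(-502) - 4*14 = 446
S_9 = -446 - 4*(-502) = 1562
S_{10} = -1562 - 4*446 = -3346

-3346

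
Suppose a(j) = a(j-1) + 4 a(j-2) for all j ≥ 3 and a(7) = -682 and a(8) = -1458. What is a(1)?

-7

Rearranging, a(j-2) = (a(j) - a(j-1)) / 4.
a(6) = (-1458 - (-682)) / 4 = -776/4 = -194
a(5) = (-682 - (-194)) / 4 = -488/4 = -122
a(4) = (-194 - (-122)) / 4 = -72/4 = -18
a(3) = (-122 - (-18)) / 4 = -104/4 = -26
a(2) = (-18 - (-26)) / 4 = 8/4 = 2
a(1) = (-26 - 2) / 4 = -28/4 = -7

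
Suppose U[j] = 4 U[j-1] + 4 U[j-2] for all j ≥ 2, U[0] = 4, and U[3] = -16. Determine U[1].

-4

Let U[1] = v.
U[2] = 16 + 4v
U[3] = 64 + 20v
So 64 + 20v = -16, giving v = -4.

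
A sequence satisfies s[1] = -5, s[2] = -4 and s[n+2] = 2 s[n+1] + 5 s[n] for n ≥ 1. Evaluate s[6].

-1104

s[3] = 2*(-4) + 5*(-5) = -33
s[4] = 2*(-33) + 5*(-4) = -86
s[5] = 2*(-86) + 5*(-33) = -337
s[6] = 2*(-337) + 5*(-86) = -1104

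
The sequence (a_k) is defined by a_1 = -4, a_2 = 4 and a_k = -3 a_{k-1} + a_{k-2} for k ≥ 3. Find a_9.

-20464

a_3 = -3(4) + (-4) = -16
a_4 = -3(-16) + 4 = 52
a_5 = -3(52) + (-16) = -172
a_6 = -3(-172) + 52 = 568
a_7 = -3(568) + (-172) = -1876
a_8 = -3(-1876) + 568 = 6196
a_9 = -3(6196) + (-1876) = -20464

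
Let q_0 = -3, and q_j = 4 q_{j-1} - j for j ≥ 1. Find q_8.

q_1 = 4·(-3) - 1 = -13
q_2 = 4·(-13) - 2 = -54
q_3 = 4·(-54) - 3 = -219
q_4 = 4·(-219) - 4 = -880
q_5 = 4·(-880) - 5 = -3525
q_6 = 4·(-3525) - 6 = -14106
q_7 = 4·(-14106) - 7 = -56431
q_8 = 4·(-56431) - 8 = -225732

-225732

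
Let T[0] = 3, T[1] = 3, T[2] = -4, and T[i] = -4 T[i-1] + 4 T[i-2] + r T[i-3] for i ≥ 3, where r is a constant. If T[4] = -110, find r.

-2

T[3] = 28 + 3r
T[4] = -128 - 9r
So -128 - 9r = -110, giving r = -2.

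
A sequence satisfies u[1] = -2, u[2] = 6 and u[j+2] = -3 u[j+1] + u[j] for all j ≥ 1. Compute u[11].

-282962

u[3] = -3·6 + (-2) = -20
u[4] = -3·(-20) + 6 = 66
u[5] = -3·66 + (-20) = -218
u[6] = -3·(-218) + 66 = 720
u[7] = -3·720 + (-218) = -2378
u[8] = -3·(-2378) + 720 = 7854
u[9] = -3·7854 + (-2378) = -25940
u[10] = -3·(-25940) + 7854 = 85674
u[11] = -3·85674 + (-25940) = -282962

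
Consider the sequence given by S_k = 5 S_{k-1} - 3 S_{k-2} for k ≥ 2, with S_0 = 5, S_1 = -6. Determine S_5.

-3879

S_2 = 5*(-6) - 3*5 = -45
S_3 = 5*(-45) - 3*(-6) = -207
S_4 = 5*(-207) - 3*(-45) = -900
S_5 = 5*(-900) - 3*(-207) = -3879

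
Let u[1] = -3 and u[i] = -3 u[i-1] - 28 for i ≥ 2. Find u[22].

The fixed point is -28/(1 + 3) = -7, so u[i] + 7 = -3(u[i-1] + 7).
Hence u[i] = 4·(-3)^{i-1} - 7.
u[22] = 4·(-3)^{21} - 7 = 4·-10460353203 - 7 = -41841412819.

-41841412819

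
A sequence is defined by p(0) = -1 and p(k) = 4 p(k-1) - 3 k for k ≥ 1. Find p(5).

-2383

p(1) = 4*(-1) - 3 = -7
p(2) = 4*(-7) - 6 = -34
p(3) = 4*(-34) - 9 = -145
p(4) = 4*(-145) - 12 = -592
p(5) = 4*(-592) - 15 = -2383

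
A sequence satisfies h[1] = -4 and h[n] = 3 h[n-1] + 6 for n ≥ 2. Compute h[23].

-31381059612

The fixed point is 6/(1 - 3) = -3, so h[n] + 3 = 3(h[n-1] + 3).
Hence h[n] = -1·3^{n-1} - 3.
h[23] = -1·3^{22} - 3 = -1·31381059609 - 3 = -31381059612.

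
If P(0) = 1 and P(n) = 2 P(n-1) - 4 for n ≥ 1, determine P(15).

-98300

The fixed point is -4/(1 - 2) = 4, so P(n) - 4 = 2(P(n-1) - 4).
Hence P(n) = -3·2^n + 4.
P(15) = -3·2^{15} + 4 = -3·32768 + 4 = -98300.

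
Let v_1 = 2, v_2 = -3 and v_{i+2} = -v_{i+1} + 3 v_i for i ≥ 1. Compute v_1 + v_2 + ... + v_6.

-64

v_3 = -(-3) + 3·2 = 9
v_4 = -9 + 3·(-3) = -18
v_5 = -(-18) + 3·9 = 45
v_6 = -45 + 3·(-18) = -99
Sum = 2 + (-3) + 9 + (-18) + 45 + (-99) = -64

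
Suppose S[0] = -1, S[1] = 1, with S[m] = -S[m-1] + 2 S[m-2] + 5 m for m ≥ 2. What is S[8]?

134

S[2] = -1 + 2·(-1) + 10 = 7
S[3] = -7 + 2·1 + 15 = 10
S[4] = -10 + 2·7 + 20 = 24
S[5] = -24 + 2·10 + 25 = 21
S[6] = -21 + 2·24 + 30 = 57
S[7] = -57 + 2·21 + 35 = 20
S[8] = -20 + 2·57 + 40 = 134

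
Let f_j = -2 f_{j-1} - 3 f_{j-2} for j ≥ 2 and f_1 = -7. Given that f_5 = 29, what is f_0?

Let f_0 = w.
f_2 = 14 - 3w
f_3 = -7 + 6w
f_4 = -28 - 3w
f_5 = 77 - 12w
So 77 - 12w = 29, giving w = 4.

4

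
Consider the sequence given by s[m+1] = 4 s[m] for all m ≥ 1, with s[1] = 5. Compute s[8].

81920

s[2] = 4*5 = 20
s[3] = 4*20 = 80
s[4] = 4*80 = 320
s[5] = 4*320 = 1280
s[6] = 4*1280 = 5120
s[7] = 4*5120 = 20480
s[8] = 4*20480 = 81920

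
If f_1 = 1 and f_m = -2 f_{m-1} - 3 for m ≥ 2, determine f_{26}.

-67108865

The fixed point is -3/(1 + 2) = -1, so f_m + 1 = -2(f_{m-1} + 1).
Hence f_m = 2·(-2)^{m-1} - 1.
f_{26} = 2·(-2)^{25} - 1 = 2·-33554432 - 1 = -67108865.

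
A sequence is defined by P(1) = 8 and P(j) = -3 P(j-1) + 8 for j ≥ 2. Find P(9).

P(2) = -3·8 + 8 = -16
P(3) = -3·(-16) + 8 = 56
P(4) = -3·56 + 8 = -160
P(5) = -3·(-160) + 8 = 488
P(6) = -3·488 + 8 = -1456
P(7) = -3·(-1456) + 8 = 4376
P(8) = -3·4376 + 8 = -13120
P(9) = -3·(-13120) + 8 = 39368

39368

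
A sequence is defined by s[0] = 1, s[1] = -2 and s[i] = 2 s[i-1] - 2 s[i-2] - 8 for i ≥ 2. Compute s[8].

136

s[2] = 2*(-2) - 2*1 - 8 = -14
s[3] = 2*(-14) - 2*(-2) - 8 = -32
s[4] = 2*(-32) - 2*(-14) - 8 = -44
s[5] = 2*(-44) - 2*(-32) - 8 = -32
s[6] = 2*(-32) - 2*(-44) - 8 = 16
s[7] = 2*16 - 2*(-32) - 8 = 88
s[8] = 2*88 - 2*16 - 8 = 136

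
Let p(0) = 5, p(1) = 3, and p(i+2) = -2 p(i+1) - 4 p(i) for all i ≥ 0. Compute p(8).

-1664

p(2) = -2*3 - 4*5 = -26
p(3) = -2*(-26) - 4*3 = 40
p(4) = -2*40 - 4*(-26) = 24
p(5) = -2*24 - 4*40 = -208
p(6) = -2*(-208) - 4*24 = 320
p(7) = -2*320 - 4*(-208) = 192
p(8) = -2*192 - 4*320 = -1664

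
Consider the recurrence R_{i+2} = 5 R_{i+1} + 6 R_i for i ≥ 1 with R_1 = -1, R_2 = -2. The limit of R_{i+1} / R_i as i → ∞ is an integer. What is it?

6

The characteristic equation is r^2 - 5r - 6 = 0, which factors as (r - 6)(r + 1) = 0.
So the roots are 6 and -1. Since |6| > |-1| and the coefficient of 6^i is non-zero, the ratio tends to 6.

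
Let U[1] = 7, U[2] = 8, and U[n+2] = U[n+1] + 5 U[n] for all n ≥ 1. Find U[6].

713

U[3] = 8 + 5(7) = 43
U[4] = 43 + 5(8) = 83
U[5] = 83 + 5(43) = 298
U[6] = 298 + 5(83) = 713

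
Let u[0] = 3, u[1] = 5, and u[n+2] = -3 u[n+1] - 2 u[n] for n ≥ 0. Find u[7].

1013

u[2] = -3*5 - 2*3 = -21
u[3] = -3*(-21) - 2*5 = 53
u[4] = -3*53 - 2*(-21) = -117
u[5] = -3*(-117) - 2*53 = 245
u[6] = -3*245 - 2*(-117) = -501
u[7] = -3*(-501) - 2*245 = 1013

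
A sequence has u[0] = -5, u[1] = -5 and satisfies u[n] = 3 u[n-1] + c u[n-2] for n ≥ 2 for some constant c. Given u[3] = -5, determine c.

-2

u[2] = -15 - 5c
u[3] = -45 - 20c
So -45 - 20c = -5, giving c = -2.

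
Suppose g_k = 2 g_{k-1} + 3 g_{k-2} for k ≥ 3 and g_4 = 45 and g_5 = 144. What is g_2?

3

Rearranging, g_{k-2} = (g_k - 2 g_{k-1}) / 3.
g_3 = (144 - 2*45) / 3 = 54/3 = 18
g_2 = (45 - 2*18) / 3 = 9/3 = 3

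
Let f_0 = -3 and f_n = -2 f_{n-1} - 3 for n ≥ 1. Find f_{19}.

1048575

The fixed point is -3/(1 + 2) = -1, so f_n + 1 = -2(f_{n-1} + 1).
Hence f_n = -2·(-2)^n - 1.
f_{19} = -2·(-2)^{19} - 1 = -2·-524288 - 1 = 1048575.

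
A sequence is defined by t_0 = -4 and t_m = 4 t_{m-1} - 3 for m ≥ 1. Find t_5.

t_1 = 4·(-4) - 3 = -19
t_2 = 4·(-19) - 3 = -79
t_3 = 4·(-79) - 3 = -319
t_4 = 4·(-319) - 3 = -1279
t_5 = 4·(-1279) - 3 = -5119

-5119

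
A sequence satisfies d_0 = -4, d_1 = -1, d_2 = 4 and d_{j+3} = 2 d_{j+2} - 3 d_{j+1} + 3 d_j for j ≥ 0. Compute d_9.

d_3 = 2·4 - 3·(-1) + 3·(-4) = -1
d_4 = 2·(-1) - 3·4 + 3·(-1) = -17
d_5 = 2·(-17) - 3·(-1) + 3·4 = -19
d_6 = 2·(-19) - 3·(-17) + 3·(-1) = 10
d_7 = 2·10 - 3·(-19) + 3·(-17) = 26
d_8 = 2·26 - 3·10 + 3·(-19) = -35
d_9 = 2·(-35) - 3·26 + 3·10 = -118

-118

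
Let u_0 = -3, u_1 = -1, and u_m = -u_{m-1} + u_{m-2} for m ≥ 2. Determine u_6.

-7

u_2 = -(-1) + (-3) = -2
u_3 = -(-2) + (-1) = 1
u_4 = -1 + (-2) = -3
u_5 = -(-3) + 1 = 4
u_6 = -4 + (-3) = -7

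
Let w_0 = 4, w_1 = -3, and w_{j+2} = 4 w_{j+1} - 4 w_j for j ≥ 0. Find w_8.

-10240

w_2 = 4*(-3) - 4*4 = -28
w_3 = 4*(-28) - 4*(-3) = -100
w_4 = 4*(-100) - 4*(-28) = -288
w_5 = 4*(-288) - 4*(-100) = -752
w_6 = 4*(-752) - 4*(-288) = -1856
w_7 = 4*(-1856) - 4*(-752) = -4416
w_8 = 4*(-4416) - 4*(-1856) = -10240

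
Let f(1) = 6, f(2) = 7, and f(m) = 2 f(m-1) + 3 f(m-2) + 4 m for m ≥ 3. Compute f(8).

f(3) = 2*7 + 3*6 + 12 = 44
f(4) = 2*44 + 3*7 + 16 = 125
f(5) = 2*125 + 3*44 + 20 = 402
f(6) = 2*402 + 3*125 + 24 = 1203
f(7) = 2*1203 + 3*402 + 28 = 3640
f(8) = 2*3640 + 3*1203 + 32 = 10921

10921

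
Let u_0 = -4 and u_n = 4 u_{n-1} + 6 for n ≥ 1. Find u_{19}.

The fixed point is 6/(1 - 4) = -2, so u_n + 2 = 4(u_{n-1} + 2).
Hence u_n = -2·4^n - 2.
u_{19} = -2·4^{19} - 2 = -2·274877906944 - 2 = -549755813890.

-549755813890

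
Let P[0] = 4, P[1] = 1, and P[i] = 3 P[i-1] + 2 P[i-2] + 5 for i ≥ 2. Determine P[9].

116245

P[2] = 3(1) + 2(4) + 5 = 16
P[3] = 3(16) + 2(1) + 5 = 55
P[4] = 3(55) + 2(16) + 5 = 202
P[5] = 3(202) + 2(55) + 5 = 721
P[6] = 3(721) + 2(202) + 5 = 2572
P[7] = 3(2572) + 2(721) + 5 = 9163
P[8] = 3(9163) + 2(2572) + 5 = 32638
P[9] = 3(32638) + 2(9163) + 5 = 116245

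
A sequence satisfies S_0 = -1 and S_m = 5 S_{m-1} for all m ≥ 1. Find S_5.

S_1 = 5*(-1) = -5
S_2 = 5*(-5) = -25
S_3 = 5*(-25) = -125
S_4 = 5*(-125) = -625
S_5 = 5*(-625) = -3125

-3125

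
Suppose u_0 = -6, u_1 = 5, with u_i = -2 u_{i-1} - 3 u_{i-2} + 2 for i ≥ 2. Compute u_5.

u_2 = -2(5) - 3(-6) + 2 = 10
u_3 = -2(10) - 3(5) + 2 = -33
u_4 = -2(-33) - 3(10) + 2 = 38
u_5 = -2(38) - 3(-33) + 2 = 25

25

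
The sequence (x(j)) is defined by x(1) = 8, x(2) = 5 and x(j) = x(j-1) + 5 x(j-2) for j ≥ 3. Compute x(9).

x(3) = 5 + 5*8 = 45
x(4) = 45 + 5*5 = 70
x(5) = 70 + 5*45 = 295
x(6) = 295 + 5*70 = 645
x(7) = 645 + 5*295 = 2120
x(8) = 2120 + 5*645 = 5345
x(9) = 5345 + 5*2120 = 15945

15945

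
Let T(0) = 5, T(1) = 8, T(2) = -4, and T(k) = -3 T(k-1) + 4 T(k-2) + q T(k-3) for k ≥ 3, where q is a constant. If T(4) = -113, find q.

-5

T(3) = 44 + 5q
T(4) = -148 - 7q
So -148 - 7q = -113, giving q = -5.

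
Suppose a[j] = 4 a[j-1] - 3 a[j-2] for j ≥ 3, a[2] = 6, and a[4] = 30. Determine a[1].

4

Let a[1] = w.
a[3] = 24 - 3w
a[4] = 78 - 12w
So 78 - 12w = 30, giving w = 4.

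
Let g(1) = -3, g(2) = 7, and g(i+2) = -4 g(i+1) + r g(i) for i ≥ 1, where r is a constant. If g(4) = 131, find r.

1

g(3) = -28 - 3r
g(4) = 112 + 19r
So 112 + 19r = 131, giving r = 1.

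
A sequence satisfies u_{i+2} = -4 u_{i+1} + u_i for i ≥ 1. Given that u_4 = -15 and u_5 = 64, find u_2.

1

Rearranging, u_{i-2} = u_i + 4 u_{i-1}.
u_3 = 64 + 4(-15) = 4
u_2 = -15 + 4(4) = 1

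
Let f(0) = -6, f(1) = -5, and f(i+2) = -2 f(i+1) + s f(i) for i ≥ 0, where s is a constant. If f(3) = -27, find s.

f(2) = 10 - 6s
f(3) = -20 + 7s
So -20 + 7s = -27, giving s = -1.

-1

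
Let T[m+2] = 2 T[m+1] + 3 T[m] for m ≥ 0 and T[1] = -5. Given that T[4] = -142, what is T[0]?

Let T[0] = v.
T[2] = -10 + 3v
T[3] = -35 + 6v
T[4] = -100 + 21v
So -100 + 21v = -142, giving v = -2.

-2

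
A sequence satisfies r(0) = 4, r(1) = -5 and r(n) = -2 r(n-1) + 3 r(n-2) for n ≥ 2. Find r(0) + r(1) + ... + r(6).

r(2) = -2·(-5) + 3·4 = 22
r(3) = -2·22 + 3·(-5) = -59
r(4) = -2·(-59) + 3·22 = 184
r(5) = -2·184 + 3·(-59) = -545
r(6) = -2·(-545) + 3·184 = 1642
Sum = 4 + (-5) + 22 + (-59) + 184 + (-545) + 1642 = 1243

1243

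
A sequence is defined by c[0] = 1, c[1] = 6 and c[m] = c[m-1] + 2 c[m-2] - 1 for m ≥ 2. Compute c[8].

511

c[2] = 6 + 2*1 - 1 = 7
c[3] = 7 + 2*6 - 1 = 18
c[4] = 18 + 2*7 - 1 = 31
c[5] = 31 + 2*18 - 1 = 66
c[6] = 66 + 2*31 - 1 = 127
c[7] = 127 + 2*66 - 1 = 258
c[8] = 258 + 2*127 - 1 = 511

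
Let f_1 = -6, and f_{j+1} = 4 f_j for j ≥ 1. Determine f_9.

-393216

f_2 = 4(-6) = -24
f_3 = 4(-24) = -96
f_4 = 4(-96) = -384
f_5 = 4(-384) = -1536
f_6 = 4(-1536) = -6144
f_7 = 4(-6144) = -24576
f_8 = 4(-24576) = -98304
f_9 = 4(-98304) = -393216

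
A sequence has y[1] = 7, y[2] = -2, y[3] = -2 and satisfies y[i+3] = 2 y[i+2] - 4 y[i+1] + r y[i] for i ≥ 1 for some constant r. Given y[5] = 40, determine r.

y[4] = 4 + 7r
y[5] = 16 + 12r
So 16 + 12r = 40, giving r = 2.

2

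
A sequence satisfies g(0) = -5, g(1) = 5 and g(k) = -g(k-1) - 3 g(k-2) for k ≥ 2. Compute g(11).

g(2) = -5 - 3*(-5) = 10
g(3) = -10 - 3*5 = -25
g(4) = -(-25) - 3*10 = -5
g(5) = -(-5) - 3*(-25) = 80
g(6) = -80 - 3*(-5) = -65
g(7) = -(-65) - 3*80 = -175
g(8) = -(-175) - 3*(-65) = 370
g(9) = -370 - 3*(-175) = 155
g(10) = -155 - 3*370 = -1265
g(11) = -(-1265) - 3*155 = 800

800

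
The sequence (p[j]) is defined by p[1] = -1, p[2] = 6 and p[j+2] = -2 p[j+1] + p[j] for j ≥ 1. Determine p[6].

p[3] = -2(6) + (-1) = -13
p[4] = -2(-13) + 6 = 32
p[5] = -2(32) + (-13) = -77
p[6] = -2(-77) + 32 = 186

186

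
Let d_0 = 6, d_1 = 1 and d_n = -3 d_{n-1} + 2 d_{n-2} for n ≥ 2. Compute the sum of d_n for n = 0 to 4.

d_2 = -3·1 + 2·6 = 9
d_3 = -3·9 + 2·1 = -25
d_4 = -3·(-25) + 2·9 = 93
Sum = 6 + 1 + 9 + (-25) + 93 = 84

84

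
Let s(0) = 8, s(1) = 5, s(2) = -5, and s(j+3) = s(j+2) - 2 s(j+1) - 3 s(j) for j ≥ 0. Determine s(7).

288

s(3) = (-5) - 2*5 - 3*8 = -39
s(4) = (-39) - 2*(-5) - 3*5 = -44
s(5) = (-44) - 2*(-39) - 3*(-5) = 49
s(6) = 49 - 2*(-44) - 3*(-39) = 254
s(7) = 254 - 2*49 - 3*(-44) = 288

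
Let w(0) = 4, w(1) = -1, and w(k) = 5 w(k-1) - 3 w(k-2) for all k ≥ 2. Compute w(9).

-531226

w(2) = 5·(-1) - 3·4 = -17
w(3) = 5·(-17) - 3·(-1) = -82
w(4) = 5·(-82) - 3·(-17) = -359
w(5) = 5·(-359) - 3·(-82) = -1549
w(6) = 5·(-1549) - 3·(-359) = -6668
w(7) = 5·(-6668) - 3·(-1549) = -28693
w(8) = 5·(-28693) - 3·(-6668) = -123461
w(9) = 5·(-123461) - 3·(-28693) = -531226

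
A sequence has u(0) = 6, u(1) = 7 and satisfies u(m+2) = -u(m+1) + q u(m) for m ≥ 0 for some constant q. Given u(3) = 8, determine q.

1

u(2) = -7 + 6q
u(3) = 7 + q
So 7 + q = 8, giving q = 1.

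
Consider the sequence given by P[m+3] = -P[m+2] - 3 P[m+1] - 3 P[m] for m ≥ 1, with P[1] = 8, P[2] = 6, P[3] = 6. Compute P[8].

-372

P[4] = -6 - 3·6 - 3·8 = -48
P[5] = -(-48) - 3·6 - 3·6 = 12
P[6] = -12 - 3·(-48) - 3·6 = 114
P[7] = -114 - 3·12 - 3·(-48) = -6
P[8] = -(-6) - 3·114 - 3·12 = -372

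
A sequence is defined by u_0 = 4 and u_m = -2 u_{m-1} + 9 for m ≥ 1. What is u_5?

-29

u_1 = -2*4 + 9 = 1
u_2 = -2*1 + 9 = 7
u_3 = -2*7 + 9 = -5
u_4 = -2*(-5) + 9 = 19
u_5 = -2*19 + 9 = -29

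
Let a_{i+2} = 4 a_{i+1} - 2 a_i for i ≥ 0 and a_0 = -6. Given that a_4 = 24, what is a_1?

-3

Let a_1 = x.
a_2 = 12 + 4x
a_3 = 48 + 14x
a_4 = 168 + 48x
So 168 + 48x = 24, giving x = -3.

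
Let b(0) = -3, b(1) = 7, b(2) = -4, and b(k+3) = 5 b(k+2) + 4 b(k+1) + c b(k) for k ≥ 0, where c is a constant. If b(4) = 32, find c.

b(3) = 8 - 3c
b(4) = 24 - 8c
So 24 - 8c = 32, giving c = -1.

-1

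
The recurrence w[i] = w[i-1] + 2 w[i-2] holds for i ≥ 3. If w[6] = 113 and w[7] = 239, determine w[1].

Rearranging, w[i-2] = (w[i] - w[i-1]) / 2.
w[5] = (239 - 113) / 2 = 126/2 = 63
w[4] = (113 - 63) / 2 = 50/2 = 25
w[3] = (63 - 25) / 2 = 38/2 = 19
w[2] = (25 - 19) / 2 = 6/2 = 3
w[1] = (19 - 3) / 2 = 16/2 = 8

8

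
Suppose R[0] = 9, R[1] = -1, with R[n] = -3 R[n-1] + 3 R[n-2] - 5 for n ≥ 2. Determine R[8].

65929

R[2] = -3·(-1) + 3·9 - 5 = 25
R[3] = -3·25 + 3·(-1) - 5 = -83
R[4] = -3·(-83) + 3·25 - 5 = 319
R[5] = -3·319 + 3·(-83) - 5 = -1211
R[6] = -3·(-1211) + 3·319 - 5 = 4585
R[7] = -3·4585 + 3·(-1211) - 5 = -17393
R[8] = -3·(-17393) + 3·4585 - 5 = 65929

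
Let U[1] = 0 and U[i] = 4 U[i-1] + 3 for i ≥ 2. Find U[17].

4294967295

The fixed point is 3/(1 - 4) = -1, so U[i] + 1 = 4(U[i-1] + 1).
Hence U[i] = 1·4^{i-1} - 1.
U[17] = 1·4^{16} - 1 = 1·4294967296 - 1 = 4294967295.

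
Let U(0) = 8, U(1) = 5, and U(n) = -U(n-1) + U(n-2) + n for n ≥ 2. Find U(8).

U(2) = -5 + 8 + 2 = 5
U(3) = -5 + 5 + 3 = 3
U(4) = -3 + 5 + 4 = 6
U(5) = -6 + 3 + 5 = 2
U(6) = -2 + 6 + 6 = 10
U(7) = -10 + 2 + 7 = -1
U(8) = -(-1) + 10 + 8 = 19

19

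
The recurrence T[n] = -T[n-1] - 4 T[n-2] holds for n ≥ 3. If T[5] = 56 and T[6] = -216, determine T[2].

Rearranging, T[n-2] = (T[n] + T[n-1]) / -4.
T[4] = (-216 + 56) / -4 = -160/-4 = 40
T[3] = (56 + 40) / -4 = 96/-4 = -24
T[2] = (40 + (-24)) / -4 = 16/-4 = -4

-4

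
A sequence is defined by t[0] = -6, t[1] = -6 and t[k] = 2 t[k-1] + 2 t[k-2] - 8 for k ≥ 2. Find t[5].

-656

t[2] = 2(-6) + 2(-6) - 8 = -32
t[3] = 2(-32) + 2(-6) - 8 = -84
t[4] = 2(-84) + 2(-32) - 8 = -240
t[5] = 2(-240) + 2(-84) - 8 = -656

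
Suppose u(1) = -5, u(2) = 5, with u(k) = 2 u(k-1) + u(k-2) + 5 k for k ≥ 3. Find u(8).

2685

u(3) = 2*5 + (-5) + 15 = 20
u(4) = 2*20 + 5 + 20 = 65
u(5) = 2*65 + 20 + 25 = 175
u(6) = 2*175 + 65 + 30 = 445
u(7) = 2*445 + 175 + 35 = 1100
u(8) = 2*1100 + 445 + 40 = 2685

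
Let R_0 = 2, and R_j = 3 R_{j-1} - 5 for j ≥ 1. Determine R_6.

-362

R_1 = 3*2 - 5 = 1
R_2 = 3*1 - 5 = -2
R_3 = 3*(-2) - 5 = -11
R_4 = 3*(-11) - 5 = -38
R_5 = 3*(-38) - 5 = -119
R_6 = 3*(-119) - 5 = -362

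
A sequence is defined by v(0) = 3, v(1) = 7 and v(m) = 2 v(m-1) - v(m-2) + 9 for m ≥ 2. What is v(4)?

v(2) = 2·7 - 3 + 9 = 20
v(3) = 2·20 - 7 + 9 = 42
v(4) = 2·42 - 20 + 9 = 73

73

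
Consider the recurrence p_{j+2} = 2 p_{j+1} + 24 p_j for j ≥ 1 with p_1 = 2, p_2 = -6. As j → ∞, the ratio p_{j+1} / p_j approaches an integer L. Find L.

6

The characteristic equation is r^2 - 2r - 24 = 0, which factors as (r - 6)(r + 4) = 0.
So the roots are 6 and -4. Since |6| > |-4| and the coefficient of 6^j is non-zero, the ratio tends to 6.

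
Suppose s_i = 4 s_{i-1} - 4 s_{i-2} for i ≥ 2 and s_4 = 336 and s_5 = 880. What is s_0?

Rearranging, s_{i-2} = (s_i - 4 s_{i-1}) / -4.
s_3 = (880 - 4(336)) / -4 = -464/-4 = 116
s_2 = (336 - 4(116)) / -4 = -128/-4 = 32
s_1 = (116 - 4(32)) / -4 = -12/-4 = 3
s_0 = (32 - 4(3)) / -4 = 20/-4 = -5

-5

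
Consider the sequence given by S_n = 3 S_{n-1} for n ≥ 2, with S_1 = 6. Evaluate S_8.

S_2 = 3*6 = 18
S_3 = 3*18 = 54
S_4 = 3*54 = 162
S_5 = 3*162 = 486
S_6 = 3*486 = 1458
S_7 = 3*1458 = 4374
S_8 = 3*4374 = 13122

13122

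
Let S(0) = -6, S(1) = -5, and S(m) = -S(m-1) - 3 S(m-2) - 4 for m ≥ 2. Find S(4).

-53

S(2) = -(-5) - 3(-6) - 4 = 19
S(3) = -19 - 3(-5) - 4 = -8
S(4) = -(-8) - 3(19) - 4 = -53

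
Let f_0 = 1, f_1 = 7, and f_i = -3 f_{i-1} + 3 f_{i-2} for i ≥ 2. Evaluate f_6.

-4023

f_2 = -3(7) + 3(1) = -18
f_3 = -3(-18) + 3(7) = 75
f_4 = -3(75) + 3(-18) = -279
f_5 = -3(-279) + 3(75) = 1062
f_6 = -3(1062) + 3(-279) = -4023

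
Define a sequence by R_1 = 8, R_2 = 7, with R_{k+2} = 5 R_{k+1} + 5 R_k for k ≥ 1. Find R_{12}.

R_3 = 5·7 + 5·8 = 75
R_4 = 5·75 + 5·7 = 410
R_5 = 5·410 + 5·75 = 2425
R_6 = 5·2425 + 5·410 = 14175
R_7 = 5·14175 + 5·2425 = 83000
R_8 = 5·83000 + 5·14175 = 485875
R_9 = 5·485875 + 5·83000 = 2844375
R_{10} = 5·2844375 + 5·485875 = 16651250
R_{11} = 5·16651250 + 5·2844375 = 97478125
R_{12} = 5·97478125 + 5·16651250 = 570646875

570646875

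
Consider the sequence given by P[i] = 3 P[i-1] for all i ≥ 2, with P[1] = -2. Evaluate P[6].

-486

P[2] = 3*(-2) = -6
P[3] = 3*(-6) = -18
P[4] = 3*(-18) = -54
P[5] = 3*(-54) = -162
P[6] = 3*(-162) = -486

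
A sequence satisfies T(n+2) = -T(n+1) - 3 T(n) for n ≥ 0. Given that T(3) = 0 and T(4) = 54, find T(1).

Rearranging, T(n-2) = (T(n) + T(n-1)) / -3.
T(2) = (54 + 0) / -3 = 54/-3 = -18
T(1) = (0 + (-18)) / -3 = -18/-3 = 6

6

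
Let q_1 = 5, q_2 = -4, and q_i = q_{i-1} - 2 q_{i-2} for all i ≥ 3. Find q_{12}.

q_3 = (-4) - 2(5) = -14
q_4 = (-14) - 2(-4) = -6
q_5 = (-6) - 2(-14) = 22
q_6 = 22 - 2(-6) = 34
q_7 = 34 - 2(22) = -10
q_8 = (-10) - 2(34) = -78
q_9 = (-78) - 2(-10) = -58
q_{10} = (-58) - 2(-78) = 98
q_{11} = 98 - 2(-58) = 214
q_{12} = 214 - 2(98) = 18

18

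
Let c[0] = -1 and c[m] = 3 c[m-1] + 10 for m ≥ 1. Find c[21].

The fixed point is 10/(1 - 3) = -5, so c[m] + 5 = 3(c[m-1] + 5).
Hence c[m] = 4·3^m - 5.
c[21] = 4·3^{21} - 5 = 4·10460353203 - 5 = 41841412807.

41841412807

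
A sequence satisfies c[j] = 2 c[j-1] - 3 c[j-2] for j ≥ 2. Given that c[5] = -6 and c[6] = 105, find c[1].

Rearranging, c[j-2] = (c[j] - 2 c[j-1]) / -3.
c[4] = (105 - 2·(-6)) / -3 = 117/-3 = -39
c[3] = (-6 - 2·(-39)) / -3 = 72/-3 = -24
c[2] = (-39 - 2·(-24)) / -3 = 9/-3 = -3
c[1] = (-24 - 2·(-3)) / -3 = -18/-3 = 6

6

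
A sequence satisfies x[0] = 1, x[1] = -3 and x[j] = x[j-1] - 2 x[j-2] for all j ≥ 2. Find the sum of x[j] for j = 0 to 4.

x[2] = (-3) - 2(1) = -5
x[3] = (-5) - 2(-3) = 1
x[4] = 1 - 2(-5) = 11
Sum = 1 + (-3) + (-5) + 1 + 11 = 5

5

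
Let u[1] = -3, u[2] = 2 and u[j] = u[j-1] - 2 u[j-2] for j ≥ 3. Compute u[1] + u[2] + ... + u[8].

27

u[3] = 2 - 2·(-3) = 8
u[4] = 8 - 2·2 = 4
u[5] = 4 - 2·8 = -12
u[6] = (-12) - 2·4 = -20
u[7] = (-20) - 2·(-12) = 4
u[8] = 4 - 2·(-20) = 44
Sum = (-3) + 2 + 8 + 4 + (-12) + (-20) + 4 + 44 = 27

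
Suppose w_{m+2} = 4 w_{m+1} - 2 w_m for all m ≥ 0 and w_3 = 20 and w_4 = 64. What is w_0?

Rearranging, w_{m-2} = (w_m - 4 w_{m-1}) / -2.
w_2 = (64 - 4(20)) / -2 = -16/-2 = 8
w_1 = (20 - 4(8)) / -2 = -12/-2 = 6
w_0 = (8 - 4(6)) / -2 = -16/-2 = 8

8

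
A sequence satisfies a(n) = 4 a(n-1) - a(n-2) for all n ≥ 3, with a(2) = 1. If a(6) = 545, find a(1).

Let a(1) = x.
a(3) = 4 - x
a(4) = 15 - 4x
a(5) = 56 - 15x
a(6) = 209 - 56x
So 209 - 56x = 545, giving x = -6.

-6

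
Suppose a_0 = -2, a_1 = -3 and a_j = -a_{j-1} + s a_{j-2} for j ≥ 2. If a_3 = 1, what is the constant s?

a_2 = 3 - 2s
a_3 = -3 - s
So -3 - s = 1, giving s = -4.

-4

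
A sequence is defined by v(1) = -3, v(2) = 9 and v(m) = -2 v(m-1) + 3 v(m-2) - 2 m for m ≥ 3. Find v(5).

v(3) = -2·9 + 3·(-3) - 6 = -33
v(4) = -2·(-33) + 3·9 - 8 = 85
v(5) = -2·85 + 3·(-33) - 10 = -279

-279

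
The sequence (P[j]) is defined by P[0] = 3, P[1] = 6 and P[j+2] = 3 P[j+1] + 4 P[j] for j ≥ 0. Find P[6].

P[2] = 3*6 + 4*3 = 30
P[3] = 3*30 + 4*6 = 114
P[4] = 3*114 + 4*30 = 462
P[5] = 3*462 + 4*114 = 1842
P[6] = 3*1842 + 4*462 = 7374

7374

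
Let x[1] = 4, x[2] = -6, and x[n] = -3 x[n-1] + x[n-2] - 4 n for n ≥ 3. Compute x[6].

-514

x[3] = -3·(-6) + 4 - 12 = 10
x[4] = -3·10 + (-6) - 16 = -52
x[5] = -3·(-52) + 10 - 20 = 146
x[6] = -3·146 + (-52) - 24 = -514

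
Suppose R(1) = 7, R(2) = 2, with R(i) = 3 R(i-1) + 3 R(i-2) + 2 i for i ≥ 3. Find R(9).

R(3) = 3(2) + 3(7) + 6 = 33
R(4) = 3(33) + 3(2) + 8 = 113
R(5) = 3(113) + 3(33) + 10 = 448
R(6) = 3(448) + 3(113) + 12 = 1695
R(7) = 3(1695) + 3(448) + 14 = 6443
R(8) = 3(6443) + 3(1695) + 16 = 24430
R(9) = 3(24430) + 3(6443) + 18 = 92637

92637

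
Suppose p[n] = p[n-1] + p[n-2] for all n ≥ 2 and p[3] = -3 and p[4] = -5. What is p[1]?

-1

Rearranging, p[n-2] = p[n] - p[n-1].
p[2] = -5 - (-3) = -2
p[1] = -3 - (-2) = -1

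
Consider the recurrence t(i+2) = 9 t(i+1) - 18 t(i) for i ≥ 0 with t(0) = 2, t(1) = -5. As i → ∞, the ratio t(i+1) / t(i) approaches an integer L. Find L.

The characteristic equation is r^2 - 9r + 18 = 0, which factors as (r - 6)(r - 3) = 0.
So the roots are 6 and 3. Since |6| > |3| and the coefficient of 6^i is non-zero, the ratio tends to 6.

6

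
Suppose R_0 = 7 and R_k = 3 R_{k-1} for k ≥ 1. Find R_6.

5103

R_1 = 3(7) = 21
R_2 = 3(21) = 63
R_3 = 3(63) = 189
R_4 = 3(189) = 567
R_5 = 3(567) = 1701
R_6 = 3(1701) = 5103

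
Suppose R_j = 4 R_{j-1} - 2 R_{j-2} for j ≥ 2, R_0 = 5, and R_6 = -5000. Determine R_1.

-6

Let R_1 = v.
R_2 = -10 + 4v
R_3 = -40 + 14v
R_4 = -140 + 48v
R_5 = -480 + 164v
R_6 = -1640 + 560v
So -1640 + 560v = -5000, giving v = -6.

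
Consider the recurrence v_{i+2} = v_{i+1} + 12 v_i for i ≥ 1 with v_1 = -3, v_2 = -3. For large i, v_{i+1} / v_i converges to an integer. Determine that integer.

4

The characteristic equation is r^2 - r - 12 = 0, which factors as (r - 4)(r + 3) = 0.
So the roots are 4 and -3. Since |4| > |-3| and the coefficient of 4^i is non-zero, the ratio tends to 4.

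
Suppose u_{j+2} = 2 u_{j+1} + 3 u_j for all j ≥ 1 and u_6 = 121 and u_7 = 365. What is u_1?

1

Rearranging, u_{j-2} = (u_j - 2 u_{j-1}) / 3.
u_5 = (365 - 2·121) / 3 = 123/3 = 41
u_4 = (121 - 2·41) / 3 = 39/3 = 13
u_3 = (41 - 2·13) / 3 = 15/3 = 5
u_2 = (13 - 2·5) / 3 = 3/3 = 1
u_1 = (5 - 2·1) / 3 = 3/3 = 1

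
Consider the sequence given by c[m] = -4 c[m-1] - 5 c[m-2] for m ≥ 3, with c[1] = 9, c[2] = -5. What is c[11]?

c[3] = -4(-5) - 5(9) = -25
c[4] = -4(-25) - 5(-5) = 125
c[5] = -4(125) - 5(-25) = -375
c[6] = -4(-375) - 5(125) = 875
c[7] = -4(875) - 5(-375) = -1625
c[8] = -4(-1625) - 5(875) = 2125
c[9] = -4(2125) - 5(-1625) = -375
c[10] = -4(-375) - 5(2125) = -9125
c[11] = -4(-9125) - 5(-375) = 38375

38375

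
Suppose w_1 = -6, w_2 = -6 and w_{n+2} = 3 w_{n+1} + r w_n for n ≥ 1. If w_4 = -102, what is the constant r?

2

w_3 = -18 - 6r
w_4 = -54 - 24r
So -54 - 24r = -102, giving r = 2.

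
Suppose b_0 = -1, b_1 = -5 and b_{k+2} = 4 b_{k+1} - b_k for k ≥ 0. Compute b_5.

-989

b_2 = 4(-5) - (-1) = -19
b_3 = 4(-19) - (-5) = -71
b_4 = 4(-71) - (-19) = -265
b_5 = 4(-265) - (-71) = -989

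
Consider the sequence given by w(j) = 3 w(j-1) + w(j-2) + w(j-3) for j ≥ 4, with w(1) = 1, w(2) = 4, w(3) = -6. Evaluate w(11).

w(4) = 3(-6) + 4 + 1 = -13
w(5) = 3(-13) + (-6) + 4 = -41
w(6) = 3(-41) + (-13) + (-6) = -142
w(7) = 3(-142) + (-41) + (-13) = -480
w(8) = 3(-480) + (-142) + (-41) = -1623
w(9) = 3(-1623) + (-480) + (-142) = -5491
w(10) = 3(-5491) + (-1623) + (-480) = -18576
w(11) = 3(-18576) + (-5491) + (-1623) = -62842

-62842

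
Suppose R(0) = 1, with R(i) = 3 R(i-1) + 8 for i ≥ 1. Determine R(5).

1211

R(1) = 3*1 + 8 = 11
R(2) = 3*11 + 8 = 41
R(3) = 3*41 + 8 = 131
R(4) = 3*131 + 8 = 401
R(5) = 3*401 + 8 = 1211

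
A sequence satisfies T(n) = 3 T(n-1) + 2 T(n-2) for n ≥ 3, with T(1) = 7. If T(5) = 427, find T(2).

Let T(2) = y.
T(3) = 14 + 3y
T(4) = 42 + 11y
T(5) = 154 + 39y
So 154 + 39y = 427, giving y = 7.

7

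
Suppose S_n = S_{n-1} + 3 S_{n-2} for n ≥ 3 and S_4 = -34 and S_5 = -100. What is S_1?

Rearranging, S_{n-2} = (S_n - S_{n-1}) / 3.
S_3 = (-100 - (-34)) / 3 = -66/3 = -22
S_2 = (-34 - (-22)) / 3 = -12/3 = -4
S_1 = (-22 - (-4)) / 3 = -18/3 = -6

-6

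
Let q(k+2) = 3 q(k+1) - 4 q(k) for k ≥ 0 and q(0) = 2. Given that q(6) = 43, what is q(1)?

Let q(1) = v.
q(2) = -8 + 3v
q(3) = -24 + 5v
q(4) = -40 + 3v
q(5) = -24 - 11v
q(6) = 88 - 45v
So 88 - 45v = 43, giving v = 1.

1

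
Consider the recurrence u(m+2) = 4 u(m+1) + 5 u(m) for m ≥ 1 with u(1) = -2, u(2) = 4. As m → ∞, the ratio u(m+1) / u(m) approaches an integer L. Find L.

5

The characteristic equation is r^2 - 4r - 5 = 0, which factors as (r - 5)(r + 1) = 0.
So the roots are 5 and -1. Since |5| > |-1| and the coefficient of 5^m is non-zero, the ratio tends to 5.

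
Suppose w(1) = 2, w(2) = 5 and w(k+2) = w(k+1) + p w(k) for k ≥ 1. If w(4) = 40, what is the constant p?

5

w(3) = 5 + 2p
w(4) = 5 + 7p
So 5 + 7p = 40, giving p = 5.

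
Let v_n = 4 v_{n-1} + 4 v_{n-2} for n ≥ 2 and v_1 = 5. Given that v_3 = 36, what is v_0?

Let v_0 = w.
v_2 = 20 + 4w
v_3 = 100 + 16w
So 100 + 16w = 36, giving w = -4.

-4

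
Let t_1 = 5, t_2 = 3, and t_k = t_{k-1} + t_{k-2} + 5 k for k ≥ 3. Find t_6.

170

t_3 = 3 + 5 + 15 = 23
t_4 = 23 + 3 + 20 = 46
t_5 = 46 + 23 + 25 = 94
t_6 = 94 + 46 + 30 = 170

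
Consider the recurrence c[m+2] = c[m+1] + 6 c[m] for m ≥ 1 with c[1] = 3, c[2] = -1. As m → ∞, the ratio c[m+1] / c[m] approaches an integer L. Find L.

The characteristic equation is r^2 - r - 6 = 0, which factors as (r - 3)(r + 2) = 0.
So the roots are 3 and -2. Since |3| > |-2| and the coefficient of 3^m is non-zero, the ratio tends to 3.

3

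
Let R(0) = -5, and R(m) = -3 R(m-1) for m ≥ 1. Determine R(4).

-405

R(1) = -3*(-5) = 15
R(2) = -3*15 = -45
R(3) = -3*(-45) = 135
R(4) = -3*135 = -405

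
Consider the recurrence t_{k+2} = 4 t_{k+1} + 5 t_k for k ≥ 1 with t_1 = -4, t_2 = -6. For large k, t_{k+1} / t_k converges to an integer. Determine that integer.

5

The characteristic equation is r^2 - 4r - 5 = 0, which factors as (r - 5)(r + 1) = 0.
So the roots are 5 and -1. Since |5| > |-1| and the coefficient of 5^k is non-zero, the ratio tends to 5.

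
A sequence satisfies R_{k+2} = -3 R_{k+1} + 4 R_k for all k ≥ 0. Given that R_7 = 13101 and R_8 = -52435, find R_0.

Rearranging, R_{k-2} = (R_k + 3 R_{k-1}) / 4.
R_6 = (-52435 + 3*13101) / 4 = -13132/4 = -3283
R_5 = (13101 + 3*(-3283)) / 4 = 3252/4 = 813
R_4 = (-3283 + 3*813) / 4 = -844/4 = -211
R_3 = (813 + 3*(-211)) / 4 = 180/4 = 45
R_2 = (-211 + 3*45) / 4 = -76/4 = -19
R_1 = (45 + 3*(-19)) / 4 = -12/4 = -3
R_0 = (-19 + 3*(-3)) / 4 = -28/4 = -7

-7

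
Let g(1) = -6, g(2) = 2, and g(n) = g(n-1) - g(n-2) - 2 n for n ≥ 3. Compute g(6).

g(3) = 2 - (-6) - 6 = 2
g(4) = 2 - 2 - 8 = -8
g(5) = (-8) - 2 - 10 = -20
g(6) = (-20) - (-8) - 12 = -24

-24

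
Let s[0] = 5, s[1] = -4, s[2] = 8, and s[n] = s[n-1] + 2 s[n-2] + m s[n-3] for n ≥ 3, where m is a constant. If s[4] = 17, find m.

1

s[3] = 5m
s[4] = 16 + m
So 16 + m = 17, giving m = 1.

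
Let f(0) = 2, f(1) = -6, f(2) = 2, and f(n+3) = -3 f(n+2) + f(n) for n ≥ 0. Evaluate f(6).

f(3) = -3(2) + 2 = -4
f(4) = -3(-4) + (-6) = 6
f(5) = -3(6) + 2 = -16
f(6) = -3(-16) + (-4) = 44

44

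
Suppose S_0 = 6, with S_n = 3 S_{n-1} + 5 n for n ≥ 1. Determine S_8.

S_1 = 3(6) + 5 = 23
S_2 = 3(23) + 10 = 79
S_3 = 3(79) + 15 = 252
S_4 = 3(252) + 20 = 776
S_5 = 3(776) + 25 = 2353
S_6 = 3(2353) + 30 = 7089
S_7 = 3(7089) + 35 = 21302
S_8 = 3(21302) + 40 = 63946

63946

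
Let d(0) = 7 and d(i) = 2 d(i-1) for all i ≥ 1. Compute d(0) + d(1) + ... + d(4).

d(1) = 2·7 = 14
d(2) = 2·14 = 28
d(3) = 2·28 = 56
d(4) = 2·56 = 112
Sum = 7 + 14 + 28 + 56 + 112 = 217

217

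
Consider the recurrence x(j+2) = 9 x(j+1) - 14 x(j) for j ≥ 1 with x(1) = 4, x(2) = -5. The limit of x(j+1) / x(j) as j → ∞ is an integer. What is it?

The characteristic equation is r^2 - 9r + 14 = 0, which factors as (r - 7)(r - 2) = 0.
So the roots are 7 and 2. Since |7| > |2| and the coefficient of 7^j is non-zero, the ratio tends to 7.

7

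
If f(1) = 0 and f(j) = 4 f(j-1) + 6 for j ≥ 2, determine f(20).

The fixed point is 6/(1 - 4) = -2, so f(j) + 2 = 4(f(j-1) + 2).
Hence f(j) = 2·4^{j-1} - 2.
f(20) = 2·4^{19} - 2 = 2·274877906944 - 2 = 549755813886.

549755813886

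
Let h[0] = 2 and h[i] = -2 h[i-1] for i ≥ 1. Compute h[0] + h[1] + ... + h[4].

h[1] = -2(2) = -4
h[2] = -2(-4) = 8
h[3] = -2(8) = -16
h[4] = -2(-16) = 32
Sum = 2 + (-4) + 8 + (-16) + 32 = 22

22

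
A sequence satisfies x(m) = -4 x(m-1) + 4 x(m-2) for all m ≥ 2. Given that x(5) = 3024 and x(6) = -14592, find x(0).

Rearranging, x(m-2) = (x(m) + 4 x(m-1)) / 4.
x(4) = (-14592 + 4*3024) / 4 = -2496/4 = -624
x(3) = (3024 + 4*(-624)) / 4 = 528/4 = 132
x(2) = (-624 + 4*132) / 4 = -96/4 = -24
x(1) = (132 + 4*(-24)) / 4 = 36/4 = 9
x(0) = (-24 + 4*9) / 4 = 12/4 = 3

3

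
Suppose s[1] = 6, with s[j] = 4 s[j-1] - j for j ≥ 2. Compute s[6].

s[2] = 4·6 - 2 = 22
s[3] = 4·22 - 3 = 85
s[4] = 4·85 - 4 = 336
s[5] = 4·336 - 5 = 1339
s[6] = 4·1339 - 6 = 5350

5350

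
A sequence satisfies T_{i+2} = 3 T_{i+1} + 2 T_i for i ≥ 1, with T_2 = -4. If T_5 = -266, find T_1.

-5

Let T_1 = v.
T_3 = -12 + 2v
T_4 = -44 + 6v
T_5 = -156 + 22v
So -156 + 22v = -266, giving v = -5.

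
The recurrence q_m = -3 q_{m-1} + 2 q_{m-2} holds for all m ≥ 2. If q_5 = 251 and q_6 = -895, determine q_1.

-1

Rearranging, q_{m-2} = (q_m + 3 q_{m-1}) / 2.
q_4 = (-895 + 3·251) / 2 = -142/2 = -71
q_3 = (251 + 3·(-71)) / 2 = 38/2 = 19
q_2 = (-71 + 3·19) / 2 = -14/2 = -7
q_1 = (19 + 3·(-7)) / 2 = -2/2 = -1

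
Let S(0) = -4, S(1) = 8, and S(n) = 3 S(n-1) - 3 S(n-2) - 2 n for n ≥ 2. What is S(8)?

S(2) = 3(8) - 3(-4) - 4 = 32
S(3) = 3(32) - 3(8) - 6 = 66
S(4) = 3(66) - 3(32) - 8 = 94
S(5) = 3(94) - 3(66) - 10 = 74
S(6) = 3(74) - 3(94) - 12 = -72
S(7) = 3(-72) - 3(74) - 14 = -452
S(8) = 3(-452) - 3(-72) - 16 = -1156

-1156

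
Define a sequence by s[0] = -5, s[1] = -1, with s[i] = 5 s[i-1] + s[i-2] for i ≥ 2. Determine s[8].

-192650

s[2] = 5*(-1) + (-5) = -10
s[3] = 5*(-10) + (-1) = -51
s[4] = 5*(-51) + (-10) = -265
s[5] = 5*(-265) + (-51) = -1376
s[6] = 5*(-1376) + (-265) = -7145
s[7] = 5*(-7145) + (-1376) = -37101
s[8] = 5*(-37101) + (-7145) = -192650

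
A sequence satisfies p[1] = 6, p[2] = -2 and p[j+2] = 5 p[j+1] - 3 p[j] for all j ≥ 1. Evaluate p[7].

p[3] = 5(-2) - 3(6) = -28
p[4] = 5(-28) - 3(-2) = -134
p[5] = 5(-134) - 3(-28) = -586
p[6] = 5(-586) - 3(-134) = -2528
p[7] = 5(-2528) - 3(-586) = -10882

-10882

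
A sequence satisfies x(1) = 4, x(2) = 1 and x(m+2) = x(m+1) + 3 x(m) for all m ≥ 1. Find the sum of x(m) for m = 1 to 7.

460

x(3) = 1 + 3(4) = 13
x(4) = 13 + 3(1) = 16
x(5) = 16 + 3(13) = 55
x(6) = 55 + 3(16) = 103
x(7) = 103 + 3(55) = 268
Sum = 4 + 1 + 13 + 16 + 55 + 103 + 268 = 460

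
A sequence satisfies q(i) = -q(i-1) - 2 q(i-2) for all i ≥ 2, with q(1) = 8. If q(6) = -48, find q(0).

-4

Let q(0) = z.
q(2) = -8 - 2z
q(3) = -8 + 2z
q(4) = 24 + 2z
q(5) = -8 - 6z
q(6) = -40 + 2z
So -40 + 2z = -48, giving z = -4.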